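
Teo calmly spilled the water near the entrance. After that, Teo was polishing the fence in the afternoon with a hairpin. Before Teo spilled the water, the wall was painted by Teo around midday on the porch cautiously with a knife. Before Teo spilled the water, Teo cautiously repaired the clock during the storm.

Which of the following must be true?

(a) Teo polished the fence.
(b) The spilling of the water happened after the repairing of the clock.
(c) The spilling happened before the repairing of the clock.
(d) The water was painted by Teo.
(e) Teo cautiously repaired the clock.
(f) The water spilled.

(a) Entailed — 'polish' is an activity; 'was polishing' entails that some polishing happened, so 'polished' holds.
(b) Entailed — the narrative places the repairing before the spilling.
(c) Not entailed — the narrative places the repairing before the spilling, not after.
(d) Not entailed — Teo painted the wall, not the water; the water belongs to the spilling event.
(e) Entailed — dropping 'during the storm' leaves a sub-description the original still satisfies.
(f) Entailed — 'Teo spilled the water' is causative; it entails the inchoative 'the water spilled'.

(a), (b), (e), (f)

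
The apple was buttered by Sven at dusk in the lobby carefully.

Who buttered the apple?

Sven

'Sven' marks the agent of the buttering event.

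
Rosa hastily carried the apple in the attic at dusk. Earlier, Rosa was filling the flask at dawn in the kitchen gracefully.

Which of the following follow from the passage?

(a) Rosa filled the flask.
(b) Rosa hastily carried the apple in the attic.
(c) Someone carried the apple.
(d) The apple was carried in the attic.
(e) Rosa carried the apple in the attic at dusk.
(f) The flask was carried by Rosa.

(b), (c), (d), (e)

(a) Not entailed — 'was filling' is progressive on an accomplishment; it does not entail the completed 'filled'.
(b) Entailed — every conjunct here is already in the original carrying event.
(c) Entailed — every conjunct here is already in the original carrying event.
(d) Entailed — this follows by dropping conjuncts from the carrying event's description.
(e) Entailed — dropping 'hastily' leaves a sub-description the original still satisfies.
(f) Not entailed — Rosa carried the apple, not the flask; the flask belongs to the filling event.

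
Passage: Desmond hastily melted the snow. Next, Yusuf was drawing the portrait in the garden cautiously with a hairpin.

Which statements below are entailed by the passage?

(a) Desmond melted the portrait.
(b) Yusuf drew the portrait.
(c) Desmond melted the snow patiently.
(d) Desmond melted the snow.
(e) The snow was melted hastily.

(d), (e)

(a) Not entailed — Desmond melted the snow, not the portrait; the portrait belongs to the drawing event.
(b) Not entailed — 'was drawing' is progressive on an accomplishment; it does not entail the completed 'drew'.
(c) Not entailed — 'patiently' adds a manner not in (and inconsistent with) the original.
(d) Entailed — this follows by dropping conjuncts from the melting event's description.
(e) Entailed — the original entails any weakening of itself; this just generalizes the agent.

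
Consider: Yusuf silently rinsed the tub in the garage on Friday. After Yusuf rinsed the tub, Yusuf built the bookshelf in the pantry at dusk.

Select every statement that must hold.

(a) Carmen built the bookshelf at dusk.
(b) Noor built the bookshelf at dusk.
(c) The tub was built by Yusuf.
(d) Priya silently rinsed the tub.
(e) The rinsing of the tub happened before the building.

(a) Not entailed — the passage has Yusuf building the bookshelf, not Carmen.
(b) Not entailed — the passage has Yusuf building the bookshelf, not Noor.
(c) Not entailed — Yusuf built the bookshelf, not the tub; the tub belongs to the rinsing event.
(d) Not entailed — the passage has Yusuf rinsing the tub, not Priya.
(e) Entailed — the narrative places the rinsing before the building.

(e)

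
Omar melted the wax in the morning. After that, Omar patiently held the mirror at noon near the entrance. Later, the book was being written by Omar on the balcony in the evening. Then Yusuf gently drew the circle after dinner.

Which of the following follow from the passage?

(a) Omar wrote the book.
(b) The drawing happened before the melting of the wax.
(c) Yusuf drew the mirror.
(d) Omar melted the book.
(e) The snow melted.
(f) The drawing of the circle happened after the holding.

(a) Not entailed — 'was writing' is progressive on an accomplishment; it does not entail the completed 'wrote'.
(b) Not entailed — the narrative places the melting before the drawing, not after.
(c) Not entailed — Yusuf drew the circle, not the mirror; the mirror belongs to the holding event.
(d) Not entailed — Omar melted the wax, not the book; the book belongs to the writing event.
(e) Not entailed — the wax is what melted, not the snow.
(f) Entailed — the narrative places the holding before the drawing.

(f)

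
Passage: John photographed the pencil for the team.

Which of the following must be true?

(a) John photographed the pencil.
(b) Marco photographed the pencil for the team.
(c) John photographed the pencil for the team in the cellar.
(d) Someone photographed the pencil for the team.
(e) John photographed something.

(a), (d), (e)

(a) Entailed — this follows by dropping conjuncts from the photographing event's description.
(b) Not entailed — the passage has John photographing the pencil, not Marco.
(c) Not entailed — 'in the cellar' adds information not in the original event.
(d) Entailed — generalizing the agent leaves a sub-description the original still satisfies.
(e) Entailed — this follows by dropping conjuncts from the photographing event's description.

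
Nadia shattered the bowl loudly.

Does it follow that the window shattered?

Nothing is said about any window; only the bowl is affected.

no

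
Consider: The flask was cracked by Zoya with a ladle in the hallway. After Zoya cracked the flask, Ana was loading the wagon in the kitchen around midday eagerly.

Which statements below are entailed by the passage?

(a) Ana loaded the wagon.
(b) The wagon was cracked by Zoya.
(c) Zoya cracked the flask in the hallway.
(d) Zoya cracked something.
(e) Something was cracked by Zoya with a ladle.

(c), (d), (e)

(a) Not entailed — 'was loading' is progressive on an accomplishment; it does not entail the completed 'loaded'.
(b) Not entailed — Zoya cracked the flask, not the wagon; the wagon belongs to the loading event.
(c) Entailed — every conjunct here is already in the original cracking event.
(d) Entailed — the original entails any weakening of itself; this just drops 'in the hallway', 'with a ladle' and generalizes the patient.
(e) Entailed — dropping 'in the hallway' and generalizing the patient leaves a sub-description the original still satisfies.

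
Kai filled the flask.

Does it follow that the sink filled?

no

Nothing is said about any sink; only the flask is affected.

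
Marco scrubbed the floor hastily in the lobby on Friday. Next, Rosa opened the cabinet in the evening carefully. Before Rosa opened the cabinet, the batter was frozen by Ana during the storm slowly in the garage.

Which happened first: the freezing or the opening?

the freezing

The connectives place the freezing before the opening.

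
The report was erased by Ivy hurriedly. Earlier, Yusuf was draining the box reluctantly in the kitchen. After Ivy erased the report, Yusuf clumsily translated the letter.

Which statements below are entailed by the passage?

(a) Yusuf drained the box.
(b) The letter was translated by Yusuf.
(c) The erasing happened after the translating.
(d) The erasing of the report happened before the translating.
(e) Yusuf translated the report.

(a) Not entailed — 'was draining' is progressive on an accomplishment; it does not entail the completed 'drained'.
(b) Entailed — this follows by dropping conjuncts from the translating event's description.
(c) Not entailed — the narrative places the erasing before the translating, not after.
(d) Entailed — the narrative places the erasing before the translating.
(e) Not entailed — Yusuf translated the letter, not the report; the report belongs to the erasing event.

(b), (d)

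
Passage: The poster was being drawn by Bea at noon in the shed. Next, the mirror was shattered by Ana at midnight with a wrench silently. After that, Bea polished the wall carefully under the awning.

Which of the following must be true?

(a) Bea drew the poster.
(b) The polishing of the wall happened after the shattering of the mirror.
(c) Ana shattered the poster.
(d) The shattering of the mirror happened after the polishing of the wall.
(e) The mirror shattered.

(a) Not entailed — 'was drawing' is progressive on an accomplishment; it does not entail the completed 'drew'.
(b) Entailed — the narrative places the shattering before the polishing.
(c) Not entailed — Ana shattered the mirror, not the poster; the poster belongs to the drawing event.
(d) Not entailed — the narrative places the shattering before the polishing, not after.
(e) Entailed — 'Ana shattered the mirror' is causative; it entails the inchoative 'the mirror shattered'.

(b), (e)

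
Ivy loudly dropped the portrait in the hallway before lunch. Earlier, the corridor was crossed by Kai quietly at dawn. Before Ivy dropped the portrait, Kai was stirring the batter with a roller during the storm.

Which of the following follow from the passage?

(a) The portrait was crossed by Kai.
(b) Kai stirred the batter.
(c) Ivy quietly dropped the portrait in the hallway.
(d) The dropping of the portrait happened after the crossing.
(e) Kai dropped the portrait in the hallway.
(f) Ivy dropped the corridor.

(b), (d)

(a) Not entailed — Kai crossed the corridor, not the portrait; the portrait belongs to the dropping event.
(b) Entailed — 'stir' is an activity; 'was stirring' entails that some stirring happened, so 'stirred' holds.
(c) Not entailed — 'quietly' adds a manner not in (and inconsistent with) the original.
(d) Entailed — the narrative places the crossing before the dropping.
(e) Not entailed — the passage has Ivy dropping the portrait, not Kai.
(f) Not entailed — Ivy dropped the portrait, not the corridor; the corridor belongs to the crossing event.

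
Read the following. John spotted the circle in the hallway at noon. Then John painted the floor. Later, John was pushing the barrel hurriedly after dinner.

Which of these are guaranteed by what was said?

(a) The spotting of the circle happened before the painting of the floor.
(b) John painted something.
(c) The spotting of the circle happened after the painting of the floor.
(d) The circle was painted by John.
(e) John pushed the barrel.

(a) Entailed — the narrative places the spotting before the painting.
(b) Entailed — the original entails any weakening of itself; this just generalizes the patient.
(c) Not entailed — the narrative places the spotting before the painting, not after.
(d) Not entailed — John painted the floor, not the circle; the circle belongs to the spotting event.
(e) Entailed — 'push' is an activity; 'was pushing' entails that some pushing happened, so 'pushed' holds.

(a), (b), (e)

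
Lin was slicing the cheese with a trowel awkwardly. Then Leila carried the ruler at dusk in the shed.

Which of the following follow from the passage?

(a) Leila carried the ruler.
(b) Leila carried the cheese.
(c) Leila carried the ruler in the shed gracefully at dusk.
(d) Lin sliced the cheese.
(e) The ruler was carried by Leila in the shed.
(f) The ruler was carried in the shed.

(a) Entailed — this follows by dropping conjuncts from the carrying event's description.
(b) Not entailed — Leila carried the ruler, not the cheese; the cheese belongs to the slicing event.
(c) Not entailed — 'gracefully' adds information not in the original event.
(d) Not entailed — 'was slicing' is progressive on an accomplishment; it does not entail the completed 'sliced'.
(e) Entailed — the original entails any weakening of itself; this just drops 'at dusk'.
(f) Entailed — the original entails any weakening of itself; this just drops 'at dusk' and generalizes the agent.

(a), (e), (f)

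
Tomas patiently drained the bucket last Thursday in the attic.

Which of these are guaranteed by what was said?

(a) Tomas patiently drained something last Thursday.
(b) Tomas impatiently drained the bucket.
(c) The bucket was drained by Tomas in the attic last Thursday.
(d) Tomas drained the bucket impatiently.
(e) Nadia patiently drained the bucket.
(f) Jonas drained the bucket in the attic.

(a), (c)

(a) Entailed — the original entails any weakening of itself; this just drops 'in the attic' and generalizes the patient.
(b) Not entailed — 'impatiently' adds a manner not in (and inconsistent with) the original.
(c) Entailed — dropping 'patiently' leaves a sub-description the original still satisfies.
(d) Not entailed — 'impatiently' adds a manner not in (and inconsistent with) the original.
(e) Not entailed — the passage has Tomas draining the bucket, not Nadia.
(f) Not entailed — the passage has Tomas draining the bucket, not Jonas.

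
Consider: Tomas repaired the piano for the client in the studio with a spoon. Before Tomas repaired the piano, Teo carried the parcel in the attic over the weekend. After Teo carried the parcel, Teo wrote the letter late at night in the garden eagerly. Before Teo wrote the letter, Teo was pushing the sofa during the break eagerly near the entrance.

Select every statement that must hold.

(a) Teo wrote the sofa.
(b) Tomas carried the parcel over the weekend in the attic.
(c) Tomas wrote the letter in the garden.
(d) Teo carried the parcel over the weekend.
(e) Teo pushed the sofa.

(d), (e)

(a) Not entailed — Teo wrote the letter, not the sofa; the sofa belongs to the pushing event.
(b) Not entailed — the passage has Teo carrying the parcel, not Tomas.
(c) Not entailed — the passage has Teo writing the letter, not Tomas.
(d) Entailed — dropping 'in the attic' leaves a sub-description the original still satisfies.
(e) Entailed — 'push' is an activity; 'was pushing' entails that some pushing happened, so 'pushed' holds.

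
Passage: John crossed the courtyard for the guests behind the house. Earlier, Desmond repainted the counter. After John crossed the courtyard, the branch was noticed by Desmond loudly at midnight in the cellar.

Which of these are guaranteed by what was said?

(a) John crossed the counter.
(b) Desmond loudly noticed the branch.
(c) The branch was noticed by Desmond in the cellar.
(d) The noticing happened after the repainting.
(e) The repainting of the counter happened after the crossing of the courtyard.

(a) Not entailed — John crossed the courtyard, not the counter; the counter belongs to the repainting event.
(b) Entailed — this follows by dropping conjuncts from the noticing event's description.
(c) Entailed — this follows by dropping conjuncts from the noticing event's description.
(d) Entailed — the narrative places the repainting before the noticing.
(e) Not entailed — the narrative places the repainting before the crossing, not after.

(b), (c), (d)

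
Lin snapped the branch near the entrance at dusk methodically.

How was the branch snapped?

'methodically' marks the manner of the snapping event.

methodically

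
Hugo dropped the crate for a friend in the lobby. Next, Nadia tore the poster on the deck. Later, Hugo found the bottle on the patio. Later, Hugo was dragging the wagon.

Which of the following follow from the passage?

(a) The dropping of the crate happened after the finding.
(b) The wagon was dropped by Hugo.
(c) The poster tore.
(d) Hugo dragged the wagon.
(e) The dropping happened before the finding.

(a) Not entailed — the narrative places the dropping before the finding, not after.
(b) Not entailed — Hugo dropped the crate, not the wagon; the wagon belongs to the dragging event.
(c) Entailed — 'Nadia tore the poster' is causative; it entails the inchoative 'the poster tore'.
(d) Entailed — 'drag' is an activity; 'was dragging' entails that some dragging happened, so 'dragged' holds.
(e) Entailed — the narrative places the dropping before the finding.

(c), (d), (e)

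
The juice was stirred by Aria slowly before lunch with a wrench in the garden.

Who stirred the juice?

'Aria' marks the agent of the stirring event.

Aria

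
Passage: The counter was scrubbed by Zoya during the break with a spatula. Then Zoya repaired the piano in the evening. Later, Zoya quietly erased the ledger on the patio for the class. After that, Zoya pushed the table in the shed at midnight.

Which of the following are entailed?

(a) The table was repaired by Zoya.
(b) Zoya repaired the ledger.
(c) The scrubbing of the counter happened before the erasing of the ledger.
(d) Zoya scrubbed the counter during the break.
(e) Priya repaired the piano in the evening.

(a) Not entailed — Zoya repaired the piano, not the table; the table belongs to the pushing event.
(b) Not entailed — Zoya repaired the piano, not the ledger; the ledger belongs to the erasing event.
(c) Entailed — the narrative places the scrubbing before the erasing.
(d) Entailed — this follows by dropping conjuncts from the scrubbing event's description.
(e) Not entailed — the passage has Zoya repairing the piano, not Priya.

(c), (d)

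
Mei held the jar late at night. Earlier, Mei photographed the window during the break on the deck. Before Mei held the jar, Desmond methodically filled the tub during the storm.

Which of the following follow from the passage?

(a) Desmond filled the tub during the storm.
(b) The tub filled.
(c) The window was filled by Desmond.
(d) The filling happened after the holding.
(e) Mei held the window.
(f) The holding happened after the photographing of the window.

(a), (b), (f)

(a) Entailed — the original entails any weakening of itself; this just drops 'methodically'.
(b) Entailed — 'Desmond filled the tub' is causative; it entails the inchoative 'the tub filled'.
(c) Not entailed — Desmond filled the tub, not the window; the window belongs to the photographing event.
(d) Not entailed — the narrative places the filling before the holding, not after.
(e) Not entailed — Mei held the jar, not the window; the window belongs to the photographing event.
(f) Entailed — the narrative places the photographing before the holding.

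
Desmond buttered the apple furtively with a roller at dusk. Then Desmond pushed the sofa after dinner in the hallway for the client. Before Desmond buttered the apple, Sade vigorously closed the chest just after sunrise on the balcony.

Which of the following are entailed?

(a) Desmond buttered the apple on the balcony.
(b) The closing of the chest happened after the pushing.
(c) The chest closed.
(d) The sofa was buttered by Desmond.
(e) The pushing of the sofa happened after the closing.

(c), (e)

(a) Not entailed — 'on the balcony' adds information not in the original event.
(b) Not entailed — the narrative places the closing before the pushing, not after.
(c) Entailed — 'Sade closed the chest' is causative; it entails the inchoative 'the chest closed'.
(d) Not entailed — Desmond buttered the apple, not the sofa; the sofa belongs to the pushing event.
(e) Entailed — the narrative places the closing before the pushing.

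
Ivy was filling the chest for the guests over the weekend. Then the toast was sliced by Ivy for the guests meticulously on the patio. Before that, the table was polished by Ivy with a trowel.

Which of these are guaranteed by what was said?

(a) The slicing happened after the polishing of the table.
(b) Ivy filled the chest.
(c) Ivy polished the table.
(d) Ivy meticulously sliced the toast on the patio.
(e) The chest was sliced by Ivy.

(a) Entailed — the narrative places the polishing before the slicing.
(b) Not entailed — 'was filling' is progressive on an accomplishment; it does not entail the completed 'filled'.
(c) Entailed — this follows by dropping conjuncts from the polishing event's description.
(d) Entailed — this follows by dropping conjuncts from the slicing event's description.
(e) Not entailed — Ivy sliced the toast, not the chest; the chest belongs to the filling event.

(a), (c), (d)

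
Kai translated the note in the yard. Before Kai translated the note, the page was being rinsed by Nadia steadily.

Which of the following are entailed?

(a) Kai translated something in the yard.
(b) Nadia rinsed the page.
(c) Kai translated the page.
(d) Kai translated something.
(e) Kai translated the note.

(a), (b), (d), (e)

(a) Entailed — generalizing the patient leaves a sub-description the original still satisfies.
(b) Entailed — 'rinse' is an activity; 'was rinsing' entails that some rinsing happened, so 'rinsed' holds.
(c) Not entailed — Kai translated the note, not the page; the page belongs to the rinsing event.
(d) Entailed — dropping 'in the yard' and generalizing the patient leaves a sub-description the original still satisfies.
(e) Entailed — every conjunct here is already in the original translating event.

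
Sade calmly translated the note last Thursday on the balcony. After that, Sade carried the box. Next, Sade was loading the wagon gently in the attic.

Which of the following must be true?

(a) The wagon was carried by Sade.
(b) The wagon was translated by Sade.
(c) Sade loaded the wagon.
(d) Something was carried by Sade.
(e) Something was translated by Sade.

(d), (e)

(a) Not entailed — Sade carried the box, not the wagon; the wagon belongs to the loading event.
(b) Not entailed — Sade translated the note, not the wagon; the wagon belongs to the loading event.
(c) Not entailed — 'was loading' is progressive on an accomplishment; it does not entail the completed 'loaded'.
(d) Entailed — every conjunct here is already in the original carrying event.
(e) Entailed — the original entails any weakening of itself; this just drops 'calmly', 'on the balcony', 'last Thursday' and generalizes the patient.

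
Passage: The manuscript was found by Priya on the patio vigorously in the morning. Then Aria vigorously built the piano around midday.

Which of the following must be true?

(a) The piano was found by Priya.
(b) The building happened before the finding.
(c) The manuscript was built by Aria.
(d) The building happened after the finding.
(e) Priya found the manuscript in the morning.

(d), (e)

(a) Not entailed — Priya found the manuscript, not the piano; the piano belongs to the building event.
(b) Not entailed — the narrative places the finding before the building, not after.
(c) Not entailed — Aria built the piano, not the manuscript; the manuscript belongs to the finding event.
(d) Entailed — the narrative places the finding before the building.
(e) Entailed — the original entails any weakening of itself; this just drops 'on the patio', 'vigorously'.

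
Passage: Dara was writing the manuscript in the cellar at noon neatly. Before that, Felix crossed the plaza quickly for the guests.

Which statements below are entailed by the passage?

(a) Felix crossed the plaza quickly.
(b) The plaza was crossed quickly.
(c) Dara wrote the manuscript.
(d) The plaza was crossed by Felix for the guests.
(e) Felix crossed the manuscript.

(a), (b), (d)

(a) Entailed — the original entails any weakening of itself; this just drops 'for the guests'.
(b) Entailed — the original entails any weakening of itself; this just drops 'for the guests' and generalizes the agent.
(c) Not entailed — 'was writing' is progressive on an accomplishment; it does not entail the completed 'wrote'.
(d) Entailed — every conjunct here is already in the original crossing event.
(e) Not entailed — Felix crossed the plaza, not the manuscript; the manuscript belongs to the writing event.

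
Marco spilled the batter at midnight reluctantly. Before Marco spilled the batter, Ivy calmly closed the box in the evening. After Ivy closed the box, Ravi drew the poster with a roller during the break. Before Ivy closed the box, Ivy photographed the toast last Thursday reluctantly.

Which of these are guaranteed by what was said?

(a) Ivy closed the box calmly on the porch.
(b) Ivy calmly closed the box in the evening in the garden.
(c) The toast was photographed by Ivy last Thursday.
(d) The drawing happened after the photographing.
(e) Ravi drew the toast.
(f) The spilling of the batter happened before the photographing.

(a) Not entailed — 'on the porch' adds information not in the original event.
(b) Not entailed — 'in the garden' adds information not in the original event.
(c) Entailed — dropping 'reluctantly' leaves a sub-description the original still satisfies.
(d) Entailed — the narrative places the photographing before the drawing.
(e) Not entailed — Ravi drew the poster, not the toast; the toast belongs to the photographing event.
(f) Not entailed — the narrative places the photographing before the spilling, not after.

(c), (d)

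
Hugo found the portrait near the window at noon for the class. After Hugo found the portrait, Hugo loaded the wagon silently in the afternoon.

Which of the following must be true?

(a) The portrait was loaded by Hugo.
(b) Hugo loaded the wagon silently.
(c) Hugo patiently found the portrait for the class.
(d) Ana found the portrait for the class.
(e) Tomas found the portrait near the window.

(b)

(a) Not entailed — Hugo loaded the wagon, not the portrait; the portrait belongs to the finding event.
(b) Entailed — this follows by dropping conjuncts from the loading event's description.
(c) Not entailed — 'patiently' adds information not in the original event.
(d) Not entailed — the passage has Hugo finding the portrait, not Ana.
(e) Not entailed — the passage has Hugo finding the portrait, not Tomas.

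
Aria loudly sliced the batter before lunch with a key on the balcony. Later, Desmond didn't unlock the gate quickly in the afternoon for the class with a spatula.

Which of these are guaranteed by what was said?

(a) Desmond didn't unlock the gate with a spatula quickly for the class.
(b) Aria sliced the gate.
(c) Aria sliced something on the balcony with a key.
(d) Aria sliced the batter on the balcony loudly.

(a) Not entailed — dropping 'in the afternoon' under negation is not valid — the original leaves open that Desmond unlocked the gate some other way.
(b) Not entailed — Aria sliced the batter, not the gate; the gate belongs to the unlocking event.
(c) Entailed — the original entails any weakening of itself; this just drops 'before lunch', 'loudly' and generalizes the patient.
(d) Entailed — this follows by dropping conjuncts from the slicing event's description.

(c), (d)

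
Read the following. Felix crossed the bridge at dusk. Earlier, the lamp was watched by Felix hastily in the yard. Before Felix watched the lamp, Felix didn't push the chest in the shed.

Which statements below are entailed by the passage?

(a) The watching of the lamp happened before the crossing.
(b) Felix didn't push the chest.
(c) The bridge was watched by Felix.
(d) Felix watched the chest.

(a)

(a) Entailed — the narrative places the watching before the crossing.
(b) Not entailed — dropping 'in the shed' under negation is not valid — the original leaves open that Felix pushed the chest some other way.
(c) Not entailed — Felix watched the lamp, not the bridge; the bridge belongs to the crossing event.
(d) Not entailed — Felix watched the lamp, not the chest; the chest belongs to the pushing event.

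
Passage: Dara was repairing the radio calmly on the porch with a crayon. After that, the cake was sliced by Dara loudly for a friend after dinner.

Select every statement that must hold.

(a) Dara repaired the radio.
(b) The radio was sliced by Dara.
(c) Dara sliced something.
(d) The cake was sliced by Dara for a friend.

(c), (d)

(a) Not entailed — 'was repairing' is progressive on an accomplishment; it does not entail the completed 'repaired'.
(b) Not entailed — Dara sliced the cake, not the radio; the radio belongs to the repairing event.
(c) Entailed — every conjunct here is already in the original slicing event.
(d) Entailed — every conjunct here is already in the original slicing event.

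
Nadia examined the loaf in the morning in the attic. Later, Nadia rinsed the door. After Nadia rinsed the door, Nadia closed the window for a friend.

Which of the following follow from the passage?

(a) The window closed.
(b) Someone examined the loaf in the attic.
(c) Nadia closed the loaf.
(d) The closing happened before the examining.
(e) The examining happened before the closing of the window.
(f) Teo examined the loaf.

(a), (b), (e)

(a) Entailed — 'Nadia closed the window' is causative; it entails the inchoative 'the window closed'.
(b) Entailed — this follows by dropping conjuncts from the examining event's description.
(c) Not entailed — Nadia closed the window, not the loaf; the loaf belongs to the examining event.
(d) Not entailed — the narrative places the examining before the closing, not after.
(e) Entailed — the narrative places the examining before the closing.
(f) Not entailed — the passage has Nadia examining the loaf, not Teo.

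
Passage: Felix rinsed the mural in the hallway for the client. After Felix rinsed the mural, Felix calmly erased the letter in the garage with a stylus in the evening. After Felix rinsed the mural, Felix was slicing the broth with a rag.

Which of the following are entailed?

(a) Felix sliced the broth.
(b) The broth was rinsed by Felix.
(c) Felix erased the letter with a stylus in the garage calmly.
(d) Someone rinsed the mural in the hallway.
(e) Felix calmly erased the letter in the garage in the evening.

(c), (d), (e)

(a) Not entailed — 'was slicing' is progressive on an accomplishment; it does not entail the completed 'sliced'.
(b) Not entailed — Felix rinsed the mural, not the broth; the broth belongs to the slicing event.
(c) Entailed — dropping 'in the evening' leaves a sub-description the original still satisfies.
(d) Entailed — every conjunct here is already in the original rinsing event.
(e) Entailed — this follows by dropping conjuncts from the erasing event's description.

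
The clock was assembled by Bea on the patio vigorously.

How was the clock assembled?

'vigorously' marks the manner of the assembling event.

vigorously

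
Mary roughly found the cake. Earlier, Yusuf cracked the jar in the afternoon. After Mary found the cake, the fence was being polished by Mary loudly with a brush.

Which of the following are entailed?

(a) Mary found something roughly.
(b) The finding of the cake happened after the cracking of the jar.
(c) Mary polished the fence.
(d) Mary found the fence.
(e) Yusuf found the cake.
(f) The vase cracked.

(a) Entailed — the original entails any weakening of itself; this just generalizes the patient.
(b) Entailed — the narrative places the cracking before the finding.
(c) Entailed — 'polish' is an activity; 'was polishing' entails that some polishing happened, so 'polished' holds.
(d) Not entailed — Mary found the cake, not the fence; the fence belongs to the polishing event.
(e) Not entailed — the passage has Mary finding the cake, not Yusuf.
(f) Not entailed — the jar is what cracked, not the vase.

(a), (b), (c)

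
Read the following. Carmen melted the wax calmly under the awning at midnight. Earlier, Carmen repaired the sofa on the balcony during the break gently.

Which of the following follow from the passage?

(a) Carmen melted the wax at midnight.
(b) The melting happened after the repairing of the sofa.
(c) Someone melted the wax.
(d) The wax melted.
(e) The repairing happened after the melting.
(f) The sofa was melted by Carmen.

(a) Entailed — the original entails any weakening of itself; this just drops 'calmly', 'under the awning'.
(b) Entailed — the narrative places the repairing before the melting.
(c) Entailed — dropping 'calmly', 'under the awning', 'at midnight' and generalizing the agent leaves a sub-description the original still satisfies.
(d) Entailed — 'Carmen melted the wax' is causative; it entails the inchoative 'the wax melted'.
(e) Not entailed — the narrative places the repairing before the melting, not after.
(f) Not entailed — Carmen melted the wax, not the sofa; the sofa belongs to the repairing event.

(a), (b), (c), (d)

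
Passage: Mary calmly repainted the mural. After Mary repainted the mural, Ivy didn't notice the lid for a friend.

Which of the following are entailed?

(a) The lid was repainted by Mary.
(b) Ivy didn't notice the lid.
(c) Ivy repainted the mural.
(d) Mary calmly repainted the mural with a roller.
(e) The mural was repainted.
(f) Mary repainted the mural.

(e), (f)

(a) Not entailed — Mary repainted the mural, not the lid; the lid belongs to the noticing event.
(b) Not entailed — dropping 'for a friend' under negation is not valid — the original leaves open that Ivy noticed the lid some other way.
(c) Not entailed — the passage has Mary repainting the mural, not Ivy.
(d) Not entailed — 'with a roller' adds information not in the original event.
(e) Entailed — this follows by dropping conjuncts from the repainting event's description.
(f) Entailed — every conjunct here is already in the original repainting event.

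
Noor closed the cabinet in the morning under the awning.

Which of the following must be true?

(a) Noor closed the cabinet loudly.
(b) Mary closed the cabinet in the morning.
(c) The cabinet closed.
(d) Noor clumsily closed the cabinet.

(a) Not entailed — 'loudly' adds information not in the original event.
(b) Not entailed — the passage has Noor closing the cabinet, not Mary.
(c) Entailed — 'Noor closed the cabinet' is causative; it entails the inchoative 'the cabinet closed'.
(d) Not entailed — 'clumsily' adds information not in the original event.

(c)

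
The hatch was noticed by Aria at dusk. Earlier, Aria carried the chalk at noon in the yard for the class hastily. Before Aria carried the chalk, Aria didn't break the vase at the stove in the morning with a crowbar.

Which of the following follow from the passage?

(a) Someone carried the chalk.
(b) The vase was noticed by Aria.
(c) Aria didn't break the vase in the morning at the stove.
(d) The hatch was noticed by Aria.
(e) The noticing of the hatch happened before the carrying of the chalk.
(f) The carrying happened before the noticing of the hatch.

(a), (d), (f)

(a) Entailed — the original entails any weakening of itself; this just drops 'for the class', 'hastily', 'in the yard', 'at noon' and generalizes the agent.
(b) Not entailed — Aria noticed the hatch, not the vase; the vase belongs to the breaking event.
(c) Not entailed — dropping 'with a crowbar' under negation is not valid — the original leaves open that Aria broke the vase some other way.
(d) Entailed — every conjunct here is already in the original noticing event.
(e) Not entailed — the narrative places the carrying before the noticing, not after.
(f) Entailed — the narrative places the carrying before the noticing.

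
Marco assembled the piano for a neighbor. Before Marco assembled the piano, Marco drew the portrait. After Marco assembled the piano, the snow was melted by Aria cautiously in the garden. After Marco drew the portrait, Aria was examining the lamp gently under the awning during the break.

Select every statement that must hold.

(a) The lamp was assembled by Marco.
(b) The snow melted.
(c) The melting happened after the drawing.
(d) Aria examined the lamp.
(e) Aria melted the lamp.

(a) Not entailed — Marco assembled the piano, not the lamp; the lamp belongs to the examining event.
(b) Entailed — 'Aria melted the snow' is causative; it entails the inchoative 'the snow melted'.
(c) Entailed — the narrative places the drawing before the melting.
(d) Entailed — 'examine' is an activity; 'was examining' entails that some examining happened, so 'examined' holds.
(e) Not entailed — Aria melted the snow, not the lamp; the lamp belongs to the examining event.

(b), (c), (d)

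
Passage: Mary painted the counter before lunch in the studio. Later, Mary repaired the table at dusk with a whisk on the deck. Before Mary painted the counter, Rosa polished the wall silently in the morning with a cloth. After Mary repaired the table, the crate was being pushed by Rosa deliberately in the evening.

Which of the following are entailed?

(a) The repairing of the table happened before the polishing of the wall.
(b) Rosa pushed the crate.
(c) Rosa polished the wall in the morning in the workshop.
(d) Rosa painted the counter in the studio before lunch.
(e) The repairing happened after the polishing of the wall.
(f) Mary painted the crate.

(a) Not entailed — the narrative places the polishing before the repairing, not after.
(b) Entailed — 'push' is an activity; 'was pushing' entails that some pushing happened, so 'pushed' holds.
(c) Not entailed — 'in the workshop' adds information not in the original event.
(d) Not entailed — the passage has Mary painting the counter, not Rosa.
(e) Entailed — the narrative places the polishing before the repairing.
(f) Not entailed — Mary painted the counter, not the crate; the crate belongs to the pushing event.

(b), (e)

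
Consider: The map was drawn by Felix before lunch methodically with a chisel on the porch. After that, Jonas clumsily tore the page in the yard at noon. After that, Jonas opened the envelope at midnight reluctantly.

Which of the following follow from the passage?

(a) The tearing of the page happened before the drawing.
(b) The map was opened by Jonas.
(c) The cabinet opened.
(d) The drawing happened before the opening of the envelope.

(a) Not entailed — the narrative places the drawing before the tearing, not after.
(b) Not entailed — Jonas opened the envelope, not the map; the map belongs to the drawing event.
(c) Not entailed — the envelope is what opened, not the cabinet.
(d) Entailed — the narrative places the drawing before the opening.

(d)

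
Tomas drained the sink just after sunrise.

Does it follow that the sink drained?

yes

'Tomas drained the sink' is the causative; it entails the inchoative 'the sink drained'.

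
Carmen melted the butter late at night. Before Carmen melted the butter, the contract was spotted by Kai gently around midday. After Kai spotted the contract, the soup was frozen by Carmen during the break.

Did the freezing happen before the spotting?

no

The narrative orders the spotting before the freezing.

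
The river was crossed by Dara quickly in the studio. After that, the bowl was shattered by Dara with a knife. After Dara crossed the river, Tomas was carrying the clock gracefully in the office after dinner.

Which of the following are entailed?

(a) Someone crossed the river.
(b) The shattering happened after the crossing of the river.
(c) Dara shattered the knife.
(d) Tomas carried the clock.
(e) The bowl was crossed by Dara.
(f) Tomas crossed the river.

(a), (b), (d)

(a) Entailed — dropping 'in the studio', 'quickly' and generalizing the agent leaves a sub-description the original still satisfies.
(b) Entailed — the narrative places the crossing before the shattering.
(c) Not entailed — the knife is the instrument, not what was shattered.
(d) Entailed — 'carry' is an activity; 'was carrying' entails that some carrying happened, so 'carried' holds.
(e) Not entailed — Dara crossed the river, not the bowl; the bowl belongs to the shattering event.
(f) Not entailed — the passage has Dara crossing the river, not Tomas.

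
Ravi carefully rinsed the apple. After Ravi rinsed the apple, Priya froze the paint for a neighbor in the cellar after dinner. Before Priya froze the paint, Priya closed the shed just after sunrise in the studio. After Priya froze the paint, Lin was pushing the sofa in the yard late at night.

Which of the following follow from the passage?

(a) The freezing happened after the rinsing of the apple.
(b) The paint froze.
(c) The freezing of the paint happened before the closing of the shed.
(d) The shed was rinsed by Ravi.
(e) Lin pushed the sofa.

(a) Entailed — the narrative places the rinsing before the freezing.
(b) Entailed — 'Priya froze the paint' is causative; it entails the inchoative 'the paint froze'.
(c) Not entailed — the narrative places the closing before the freezing, not after.
(d) Not entailed — Ravi rinsed the apple, not the shed; the shed belongs to the closing event.
(e) Entailed — 'push' is an activity; 'was pushing' entails that some pushing happened, so 'pushed' holds.

(a), (b), (e)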